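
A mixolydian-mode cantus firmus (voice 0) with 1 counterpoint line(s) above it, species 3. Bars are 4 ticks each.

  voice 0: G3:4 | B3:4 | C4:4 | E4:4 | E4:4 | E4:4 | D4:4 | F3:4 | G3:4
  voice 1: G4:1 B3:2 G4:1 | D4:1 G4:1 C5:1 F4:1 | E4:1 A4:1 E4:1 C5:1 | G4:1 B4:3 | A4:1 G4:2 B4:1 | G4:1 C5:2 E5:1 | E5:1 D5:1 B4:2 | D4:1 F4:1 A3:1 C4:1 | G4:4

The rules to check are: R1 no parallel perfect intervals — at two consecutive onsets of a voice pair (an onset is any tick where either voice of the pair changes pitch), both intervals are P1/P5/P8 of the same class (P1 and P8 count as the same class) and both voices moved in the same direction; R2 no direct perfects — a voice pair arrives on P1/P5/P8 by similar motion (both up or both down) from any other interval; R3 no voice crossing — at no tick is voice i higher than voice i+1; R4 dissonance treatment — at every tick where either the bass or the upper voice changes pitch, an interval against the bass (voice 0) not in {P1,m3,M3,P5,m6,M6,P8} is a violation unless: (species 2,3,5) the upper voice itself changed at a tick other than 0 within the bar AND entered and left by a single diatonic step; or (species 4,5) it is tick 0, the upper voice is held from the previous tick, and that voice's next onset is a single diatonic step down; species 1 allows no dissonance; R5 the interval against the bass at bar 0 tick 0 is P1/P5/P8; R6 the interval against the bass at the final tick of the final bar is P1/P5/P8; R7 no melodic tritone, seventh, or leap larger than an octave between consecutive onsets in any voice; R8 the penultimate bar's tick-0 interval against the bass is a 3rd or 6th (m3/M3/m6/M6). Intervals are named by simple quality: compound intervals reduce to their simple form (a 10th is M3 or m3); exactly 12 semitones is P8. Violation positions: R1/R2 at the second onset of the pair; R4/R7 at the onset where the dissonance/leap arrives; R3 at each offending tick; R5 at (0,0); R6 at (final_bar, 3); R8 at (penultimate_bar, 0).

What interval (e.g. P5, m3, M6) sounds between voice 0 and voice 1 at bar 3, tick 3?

P5

voice 0=E4 voice 1=B4 -> P5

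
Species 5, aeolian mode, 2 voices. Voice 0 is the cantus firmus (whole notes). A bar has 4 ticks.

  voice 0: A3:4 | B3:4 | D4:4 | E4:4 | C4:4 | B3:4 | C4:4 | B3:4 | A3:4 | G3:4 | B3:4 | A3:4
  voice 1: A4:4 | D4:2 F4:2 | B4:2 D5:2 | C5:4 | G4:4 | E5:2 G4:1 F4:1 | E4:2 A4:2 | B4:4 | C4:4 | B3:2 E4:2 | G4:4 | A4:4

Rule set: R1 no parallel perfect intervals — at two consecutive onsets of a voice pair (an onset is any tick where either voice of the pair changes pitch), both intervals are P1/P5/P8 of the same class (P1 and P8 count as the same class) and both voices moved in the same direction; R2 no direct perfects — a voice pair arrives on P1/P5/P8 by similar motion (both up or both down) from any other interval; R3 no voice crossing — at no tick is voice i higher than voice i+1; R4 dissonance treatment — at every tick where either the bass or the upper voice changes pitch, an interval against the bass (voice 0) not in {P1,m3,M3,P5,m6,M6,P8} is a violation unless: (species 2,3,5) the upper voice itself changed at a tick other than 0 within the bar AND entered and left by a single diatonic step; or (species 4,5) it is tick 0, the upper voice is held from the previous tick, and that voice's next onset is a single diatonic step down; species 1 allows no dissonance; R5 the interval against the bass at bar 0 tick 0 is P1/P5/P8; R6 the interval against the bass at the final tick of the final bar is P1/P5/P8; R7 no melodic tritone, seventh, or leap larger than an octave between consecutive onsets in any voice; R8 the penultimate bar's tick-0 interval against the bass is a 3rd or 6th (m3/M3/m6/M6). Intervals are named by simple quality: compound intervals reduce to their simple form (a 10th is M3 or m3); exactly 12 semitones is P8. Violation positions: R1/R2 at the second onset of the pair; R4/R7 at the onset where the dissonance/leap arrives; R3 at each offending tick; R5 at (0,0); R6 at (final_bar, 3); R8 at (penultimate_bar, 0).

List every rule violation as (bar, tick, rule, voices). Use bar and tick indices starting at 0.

bar 0: v0=A3 v1=A4 downbeat P8
bar 1: v0=B3 v1=D4 downbeat m3
bar 2: v0=D4 v1=B4 downbeat M6
bar 3: v0=E4 v1=C5 downbeat m6
bar 4: v0=C4 v1=G4 downbeat P5
bar 5: v0=B3 v1=E5 downbeat P4
bar 6: v0=C4 v1=E4 downbeat M3
bar 7: v0=B3 v1=B4 downbeat P8
bar 8: v0=A3 v1=C4 downbeat m3
bar 9: v0=G3 v1=B3 downbeat M3
bar 10: v0=B3 v1=G4 downbeat m6
bar 11: v0=A3 v1=A4 downbeat P8
  -> R4 @ bar 1 tick 2 v(0, 1): B3/F4 TT untreated
  -> R7 @ bar 2 tick 0 v(1,): F4->B4 leap 6st
  -> R2 @ bar 4 tick 0 v(0, 1): E4/C5 m6 -> C4/G4 P5 similar
  -> R4 @ bar 5 tick 0 v(0, 1): B3/E5 P4 untreated
  -> R7 @ bar 8 tick 0 v(1,): B4->C4 leap 11st

(1, 2, R4, (0, 1))
(2, 0, R7, (1,))
(4, 0, R2, (0, 1))
(5, 0, R4, (0, 1))
(8, 0, R7, (1,))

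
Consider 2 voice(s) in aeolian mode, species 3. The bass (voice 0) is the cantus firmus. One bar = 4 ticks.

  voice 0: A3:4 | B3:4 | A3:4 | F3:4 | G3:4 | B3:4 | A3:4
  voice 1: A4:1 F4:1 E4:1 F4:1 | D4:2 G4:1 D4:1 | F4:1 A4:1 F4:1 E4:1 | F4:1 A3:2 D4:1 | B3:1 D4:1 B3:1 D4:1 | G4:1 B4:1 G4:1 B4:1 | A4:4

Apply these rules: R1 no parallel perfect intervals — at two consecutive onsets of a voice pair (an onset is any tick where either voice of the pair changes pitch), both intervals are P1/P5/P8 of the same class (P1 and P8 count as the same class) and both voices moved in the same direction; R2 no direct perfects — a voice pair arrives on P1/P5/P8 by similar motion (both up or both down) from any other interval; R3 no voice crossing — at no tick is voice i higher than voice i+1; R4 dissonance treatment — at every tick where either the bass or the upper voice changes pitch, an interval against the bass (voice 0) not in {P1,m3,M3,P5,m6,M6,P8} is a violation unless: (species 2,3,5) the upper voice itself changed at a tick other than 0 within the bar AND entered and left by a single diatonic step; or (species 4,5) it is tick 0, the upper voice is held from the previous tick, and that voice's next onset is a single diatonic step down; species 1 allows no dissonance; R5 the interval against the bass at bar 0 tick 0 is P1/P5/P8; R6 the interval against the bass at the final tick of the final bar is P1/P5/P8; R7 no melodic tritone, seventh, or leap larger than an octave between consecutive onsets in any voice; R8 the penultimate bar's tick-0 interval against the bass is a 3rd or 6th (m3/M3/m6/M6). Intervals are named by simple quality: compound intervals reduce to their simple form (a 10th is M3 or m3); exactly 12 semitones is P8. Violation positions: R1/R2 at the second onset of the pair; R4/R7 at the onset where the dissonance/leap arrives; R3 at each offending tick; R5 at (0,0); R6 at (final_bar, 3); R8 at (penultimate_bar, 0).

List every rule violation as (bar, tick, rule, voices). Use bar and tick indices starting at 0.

(6, 0, R1, (0, 1))

bar 0: v0=A3 v1=A4 downbeat P8
bar 1: v0=B3 v1=D4 downbeat m3
bar 2: v0=A3 v1=F4 downbeat m6
bar 3: v0=F3 v1=F4 downbeat P8
bar 4: v0=G3 v1=B3 downbeat M3
bar 5: v0=B3 v1=G4 downbeat m6
bar 6: v0=A3 v1=A4 downbeat P8
  -> R1 @ bar 6 tick 0 v(0, 1): B3/B4 P8 -> A3/A4 P8 similar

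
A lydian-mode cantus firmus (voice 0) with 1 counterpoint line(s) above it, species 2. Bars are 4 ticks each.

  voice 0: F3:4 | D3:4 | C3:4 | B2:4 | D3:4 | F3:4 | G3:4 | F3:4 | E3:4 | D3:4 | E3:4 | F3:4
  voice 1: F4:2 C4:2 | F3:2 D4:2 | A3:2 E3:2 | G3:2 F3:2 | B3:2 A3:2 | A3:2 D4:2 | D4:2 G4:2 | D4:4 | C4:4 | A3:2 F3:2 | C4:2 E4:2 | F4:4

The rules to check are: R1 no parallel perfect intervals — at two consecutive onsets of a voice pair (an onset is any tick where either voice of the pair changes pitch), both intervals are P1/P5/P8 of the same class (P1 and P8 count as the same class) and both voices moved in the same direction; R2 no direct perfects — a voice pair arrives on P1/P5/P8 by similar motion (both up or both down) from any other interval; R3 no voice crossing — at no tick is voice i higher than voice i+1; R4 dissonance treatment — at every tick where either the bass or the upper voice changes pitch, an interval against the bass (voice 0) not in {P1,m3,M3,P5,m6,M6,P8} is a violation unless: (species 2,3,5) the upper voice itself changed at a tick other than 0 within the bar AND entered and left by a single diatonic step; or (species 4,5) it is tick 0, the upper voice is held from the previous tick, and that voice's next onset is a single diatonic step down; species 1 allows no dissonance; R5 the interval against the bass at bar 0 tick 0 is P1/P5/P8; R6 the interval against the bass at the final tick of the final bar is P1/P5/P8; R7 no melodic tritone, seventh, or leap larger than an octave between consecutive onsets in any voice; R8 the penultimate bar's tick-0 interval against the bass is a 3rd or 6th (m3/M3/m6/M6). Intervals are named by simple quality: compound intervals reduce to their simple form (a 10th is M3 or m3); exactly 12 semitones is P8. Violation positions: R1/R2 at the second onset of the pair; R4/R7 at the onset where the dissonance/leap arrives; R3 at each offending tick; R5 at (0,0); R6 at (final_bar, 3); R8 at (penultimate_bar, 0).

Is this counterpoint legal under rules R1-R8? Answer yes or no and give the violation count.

bar 0: v0=F3 v1=F4 (P8)
bar 1: v0=D3 v1=F3 (m3)
bar 2: v0=C3 v1=A3 (M6)
bar 3: v0=B2 v1=G3 (m6)
bar 4: v0=D3 v1=B3 (M6)
bar 5: v0=F3 v1=A3 (M3)
bar 6: v0=G3 v1=D4 (P5)
bar 7: v0=F3 v1=D4 (M6)
bar 8: v0=E3 v1=C4 (m6)
bar 9: v0=D3 v1=A3 (P5)
bar 10: v0=E3 v1=C4 (m6)
bar 11: v0=F3 v1=F4 (P8)
  R4 @ bar3.2: B2/F3 TT untreated
  R7 @ bar4.0: F3->B3 leap 6st
  R2 @ bar9.0: E3/C4 m6 -> D3/A3 P5 similar
  R1 @ bar11.0: E3/E4 P8 -> F3/F4 P8 similar

No (4 violations)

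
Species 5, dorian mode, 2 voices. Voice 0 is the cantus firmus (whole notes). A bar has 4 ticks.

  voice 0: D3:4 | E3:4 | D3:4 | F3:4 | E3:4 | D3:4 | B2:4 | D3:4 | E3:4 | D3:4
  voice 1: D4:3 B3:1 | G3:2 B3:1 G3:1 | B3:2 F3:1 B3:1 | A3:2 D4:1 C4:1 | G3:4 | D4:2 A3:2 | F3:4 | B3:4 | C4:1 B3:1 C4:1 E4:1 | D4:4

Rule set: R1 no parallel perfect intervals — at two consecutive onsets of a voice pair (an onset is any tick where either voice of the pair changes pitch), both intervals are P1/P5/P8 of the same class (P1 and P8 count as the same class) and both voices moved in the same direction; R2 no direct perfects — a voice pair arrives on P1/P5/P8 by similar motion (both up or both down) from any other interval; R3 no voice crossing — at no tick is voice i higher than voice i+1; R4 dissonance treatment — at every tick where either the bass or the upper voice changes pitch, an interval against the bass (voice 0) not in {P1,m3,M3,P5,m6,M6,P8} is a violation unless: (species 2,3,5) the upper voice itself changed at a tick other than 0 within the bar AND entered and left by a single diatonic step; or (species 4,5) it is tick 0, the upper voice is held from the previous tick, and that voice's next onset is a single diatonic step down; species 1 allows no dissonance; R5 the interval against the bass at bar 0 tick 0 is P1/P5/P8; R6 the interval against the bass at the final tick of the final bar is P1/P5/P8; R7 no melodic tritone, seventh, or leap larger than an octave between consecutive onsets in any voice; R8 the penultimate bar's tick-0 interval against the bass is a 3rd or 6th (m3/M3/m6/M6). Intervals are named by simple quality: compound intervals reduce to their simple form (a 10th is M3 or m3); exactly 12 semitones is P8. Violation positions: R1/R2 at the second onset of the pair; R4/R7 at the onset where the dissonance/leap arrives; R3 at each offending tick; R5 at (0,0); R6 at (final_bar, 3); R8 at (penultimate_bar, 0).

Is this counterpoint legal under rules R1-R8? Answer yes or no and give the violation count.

bar 0: v0=D3 v1=D4 (P8)
bar 1: v0=E3 v1=G3 (m3)
bar 2: v0=D3 v1=B3 (M6)
bar 3: v0=F3 v1=A3 (M3)
bar 4: v0=E3 v1=G3 (m3)
bar 5: v0=D3 v1=D4 (P8)
bar 6: v0=B2 v1=F3 (TT)
bar 7: v0=D3 v1=B3 (M6)
bar 8: v0=E3 v1=C4 (m6)
bar 9: v0=D3 v1=D4 (P8)
  R7 @ bar2.2: B3->F3 leap 6st
  R7 @ bar2.3: F3->B3 leap 6st
  R4 @ bar6.0: B2/F3 TT untreated
  R7 @ bar7.0: F3->B3 leap 6st
  R1 @ bar9.0: E3/E4 P8 -> D3/D4 P8 similar

No (5 violations)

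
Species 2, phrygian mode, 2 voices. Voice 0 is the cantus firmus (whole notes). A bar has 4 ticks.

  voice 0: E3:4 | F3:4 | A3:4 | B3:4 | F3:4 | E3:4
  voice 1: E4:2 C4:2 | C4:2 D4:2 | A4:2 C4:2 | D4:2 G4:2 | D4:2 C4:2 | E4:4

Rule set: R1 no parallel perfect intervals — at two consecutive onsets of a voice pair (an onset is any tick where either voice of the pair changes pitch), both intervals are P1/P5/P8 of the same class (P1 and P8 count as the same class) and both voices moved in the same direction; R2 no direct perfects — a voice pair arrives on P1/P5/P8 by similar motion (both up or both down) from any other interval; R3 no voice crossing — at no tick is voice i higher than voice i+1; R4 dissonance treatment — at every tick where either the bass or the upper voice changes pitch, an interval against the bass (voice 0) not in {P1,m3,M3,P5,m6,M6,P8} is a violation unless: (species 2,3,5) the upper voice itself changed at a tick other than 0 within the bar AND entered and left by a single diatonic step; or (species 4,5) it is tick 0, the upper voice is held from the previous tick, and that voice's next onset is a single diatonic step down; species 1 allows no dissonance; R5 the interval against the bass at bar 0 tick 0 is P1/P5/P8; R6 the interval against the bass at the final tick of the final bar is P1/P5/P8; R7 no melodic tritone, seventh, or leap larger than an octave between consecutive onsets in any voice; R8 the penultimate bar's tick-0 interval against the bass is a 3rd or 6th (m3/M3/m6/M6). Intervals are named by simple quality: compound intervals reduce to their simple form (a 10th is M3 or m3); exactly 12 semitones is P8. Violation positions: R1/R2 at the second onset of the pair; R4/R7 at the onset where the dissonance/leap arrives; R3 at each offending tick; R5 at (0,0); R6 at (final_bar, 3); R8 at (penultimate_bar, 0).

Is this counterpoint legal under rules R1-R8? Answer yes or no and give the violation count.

bar 0: v0=E3 v1=E4 (P8)
bar 1: v0=F3 v1=C4 (P5)
bar 2: v0=A3 v1=A4 (P8)
bar 3: v0=B3 v1=D4 (m3)
bar 4: v0=F3 v1=D4 (M6)
bar 5: v0=E3 v1=E4 (P8)
  R2 @ bar2.0: F3/D4 M6 -> A3/A4 P8 similar
  R7 @ bar4.0: B3->F3 leap 6st

No (2 violations)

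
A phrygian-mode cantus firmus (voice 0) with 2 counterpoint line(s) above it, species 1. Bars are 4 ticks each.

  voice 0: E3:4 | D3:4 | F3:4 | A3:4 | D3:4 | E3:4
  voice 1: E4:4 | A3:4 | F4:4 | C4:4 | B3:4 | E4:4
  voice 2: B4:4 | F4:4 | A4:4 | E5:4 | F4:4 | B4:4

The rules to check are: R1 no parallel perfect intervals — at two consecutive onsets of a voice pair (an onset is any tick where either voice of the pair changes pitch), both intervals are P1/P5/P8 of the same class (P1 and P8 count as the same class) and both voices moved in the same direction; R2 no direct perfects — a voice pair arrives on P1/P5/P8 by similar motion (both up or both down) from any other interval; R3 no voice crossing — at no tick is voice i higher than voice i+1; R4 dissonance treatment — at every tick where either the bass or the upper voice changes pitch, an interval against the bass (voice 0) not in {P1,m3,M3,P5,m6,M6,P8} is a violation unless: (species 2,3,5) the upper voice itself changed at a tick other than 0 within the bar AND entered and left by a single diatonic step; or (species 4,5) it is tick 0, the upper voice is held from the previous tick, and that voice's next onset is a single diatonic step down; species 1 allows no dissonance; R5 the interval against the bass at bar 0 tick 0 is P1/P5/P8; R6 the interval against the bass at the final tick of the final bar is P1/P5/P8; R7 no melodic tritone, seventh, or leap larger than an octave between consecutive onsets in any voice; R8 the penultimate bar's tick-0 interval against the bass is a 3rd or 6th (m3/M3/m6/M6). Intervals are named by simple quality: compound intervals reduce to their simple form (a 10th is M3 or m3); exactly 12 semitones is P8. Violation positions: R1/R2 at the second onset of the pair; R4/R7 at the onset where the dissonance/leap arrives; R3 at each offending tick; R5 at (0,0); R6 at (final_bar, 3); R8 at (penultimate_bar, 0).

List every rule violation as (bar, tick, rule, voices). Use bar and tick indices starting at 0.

bar 0: v0=E3 v1=E4 v2=B4 downbeat P5
bar 1: v0=D3 v1=A3 v2=F4 downbeat m3
bar 2: v0=F3 v1=F4 v2=A4 downbeat M3
bar 3: v0=A3 v1=C4 v2=E5 downbeat P5
bar 4: v0=D3 v1=B3 v2=F4 downbeat m3
bar 5: v0=E3 v1=E4 v2=B4 downbeat P5
  -> R2 @ bar 1 tick 0 v(0, 1): E3/E4 P8 -> D3/A3 P5 similar
  -> R7 @ bar 1 tick 0 v(2,): B4->F4 leap 6st
  -> R2 @ bar 2 tick 0 v(0, 1): D3/A3 P5 -> F3/F4 P8 similar
  -> R2 @ bar 3 tick 0 v(0, 2): F3/A4 M3 -> A3/E5 P5 similar
  -> R7 @ bar 4 tick 0 v(2,): E5->F4 leap 11st
  -> R2 @ bar 5 tick 0 v(0, 1): D3/B3 M6 -> E3/E4 P8 similar
  -> R2 @ bar 5 tick 0 v(0, 2): D3/F4 m3 -> E3/B4 P5 similar
  -> R2 @ bar 5 tick 0 v(1, 2): B3/F4 TT -> E4/B4 P5 similar
  -> R7 @ bar 5 tick 0 v(2,): F4->B4 leap 6st

(1, 0, R2, (0, 1))
(1, 0, R7, (2,))
(2, 0, R2, (0, 1))
(3, 0, R2, (0, 2))
(4, 0, R7, (2,))
(5, 0, R2, (0, 1))
(5, 0, R2, (0, 2))
(5, 0, R2, (1, 2))
(5, 0, R7, (2,))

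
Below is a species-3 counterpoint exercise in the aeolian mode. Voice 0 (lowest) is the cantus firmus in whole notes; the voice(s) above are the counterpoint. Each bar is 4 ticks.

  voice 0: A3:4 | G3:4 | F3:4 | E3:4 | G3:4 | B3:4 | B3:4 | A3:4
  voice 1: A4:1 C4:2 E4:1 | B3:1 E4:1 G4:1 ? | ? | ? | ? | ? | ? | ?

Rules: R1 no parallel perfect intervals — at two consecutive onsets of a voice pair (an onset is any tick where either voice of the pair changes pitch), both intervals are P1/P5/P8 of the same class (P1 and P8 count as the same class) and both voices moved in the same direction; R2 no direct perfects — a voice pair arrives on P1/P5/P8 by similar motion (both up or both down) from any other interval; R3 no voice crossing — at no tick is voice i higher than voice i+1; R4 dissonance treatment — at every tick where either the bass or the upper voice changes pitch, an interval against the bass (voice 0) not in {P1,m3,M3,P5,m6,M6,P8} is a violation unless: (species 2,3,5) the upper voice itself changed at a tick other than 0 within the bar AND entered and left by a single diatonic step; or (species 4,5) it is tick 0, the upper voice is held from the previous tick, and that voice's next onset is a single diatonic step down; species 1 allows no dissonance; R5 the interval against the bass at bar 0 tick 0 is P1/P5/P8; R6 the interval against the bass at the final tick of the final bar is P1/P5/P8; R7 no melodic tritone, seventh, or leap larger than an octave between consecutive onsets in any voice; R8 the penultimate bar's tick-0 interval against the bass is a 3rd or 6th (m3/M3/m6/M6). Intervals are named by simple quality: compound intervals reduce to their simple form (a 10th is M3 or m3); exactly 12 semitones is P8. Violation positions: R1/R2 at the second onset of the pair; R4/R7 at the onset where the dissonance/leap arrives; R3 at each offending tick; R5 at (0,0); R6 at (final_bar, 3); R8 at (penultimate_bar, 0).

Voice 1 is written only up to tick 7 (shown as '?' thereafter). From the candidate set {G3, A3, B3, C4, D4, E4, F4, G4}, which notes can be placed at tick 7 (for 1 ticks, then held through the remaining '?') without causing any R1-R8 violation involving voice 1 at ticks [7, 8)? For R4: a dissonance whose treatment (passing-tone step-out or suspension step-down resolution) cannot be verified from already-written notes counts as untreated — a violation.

{B3, D4, E4, G3, G4}

G3: legal
A3: violates R4,R7
B3: legal
C4: violates R4
D4: legal
E4: legal
F4: violates R4
G4: legal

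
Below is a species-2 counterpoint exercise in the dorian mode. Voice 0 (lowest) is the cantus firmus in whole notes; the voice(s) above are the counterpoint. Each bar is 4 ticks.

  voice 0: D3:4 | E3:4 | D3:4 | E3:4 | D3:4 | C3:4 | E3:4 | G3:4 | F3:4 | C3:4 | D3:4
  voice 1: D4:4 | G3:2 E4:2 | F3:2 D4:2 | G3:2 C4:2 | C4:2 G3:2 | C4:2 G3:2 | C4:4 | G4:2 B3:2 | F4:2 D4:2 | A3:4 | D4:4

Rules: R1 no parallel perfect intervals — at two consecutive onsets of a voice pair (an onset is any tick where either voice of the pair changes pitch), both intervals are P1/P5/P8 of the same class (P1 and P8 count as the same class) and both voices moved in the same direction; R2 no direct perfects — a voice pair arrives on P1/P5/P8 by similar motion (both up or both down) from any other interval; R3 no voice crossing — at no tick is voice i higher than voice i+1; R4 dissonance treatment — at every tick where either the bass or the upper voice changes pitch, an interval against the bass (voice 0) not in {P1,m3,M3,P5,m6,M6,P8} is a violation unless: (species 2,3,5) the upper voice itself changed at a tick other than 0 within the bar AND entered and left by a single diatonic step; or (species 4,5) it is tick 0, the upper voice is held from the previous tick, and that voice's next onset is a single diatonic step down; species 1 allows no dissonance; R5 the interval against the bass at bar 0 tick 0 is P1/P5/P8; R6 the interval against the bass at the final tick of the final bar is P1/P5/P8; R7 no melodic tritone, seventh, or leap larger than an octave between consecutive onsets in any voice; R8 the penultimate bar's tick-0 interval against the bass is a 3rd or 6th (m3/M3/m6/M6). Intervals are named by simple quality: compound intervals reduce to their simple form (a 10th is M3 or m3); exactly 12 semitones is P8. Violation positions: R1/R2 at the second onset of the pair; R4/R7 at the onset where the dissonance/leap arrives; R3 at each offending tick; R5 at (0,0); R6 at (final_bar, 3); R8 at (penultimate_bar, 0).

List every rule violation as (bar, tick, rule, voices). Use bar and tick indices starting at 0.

(2, 0, R7, (1,))
(4, 0, R4, (0, 1))
(4, 2, R4, (0, 1))
(7, 0, R2, (0, 1))
(8, 0, R7, (1,))
(10, 0, R2, (0, 1))

bar 0: v0=D3 v1=D4 downbeat P8
bar 1: v0=E3 v1=G3 downbeat m3
bar 2: v0=D3 v1=F3 downbeat m3
bar 3: v0=E3 v1=G3 downbeat m3
bar 4: v0=D3 v1=C4 downbeat m7
bar 5: v0=C3 v1=C4 downbeat P8
bar 6: v0=E3 v1=C4 downbeat m6
bar 7: v0=G3 v1=G4 downbeat P8
bar 8: v0=F3 v1=F4 downbeat P8
bar 9: v0=C3 v1=A3 downbeat M6
bar 10: v0=D3 v1=D4 downbeat P8
  -> R7 @ bar 2 tick 0 v(1,): E4->F3 leap 11st
  -> R4 @ bar 4 tick 0 v(0, 1): D3/C4 m7 untreated
  -> R4 @ bar 4 tick 2 v(0, 1): D3/G3 P4 untreated
  -> R2 @ bar 7 tick 0 v(0, 1): E3/C4 m6 -> G3/G4 P8 similar
  -> R7 @ bar 8 tick 0 v(1,): B3->F4 leap 6st
  -> R2 @ bar 10 tick 0 v(0, 1): C3/A3 M6 -> D3/D4 P8 similar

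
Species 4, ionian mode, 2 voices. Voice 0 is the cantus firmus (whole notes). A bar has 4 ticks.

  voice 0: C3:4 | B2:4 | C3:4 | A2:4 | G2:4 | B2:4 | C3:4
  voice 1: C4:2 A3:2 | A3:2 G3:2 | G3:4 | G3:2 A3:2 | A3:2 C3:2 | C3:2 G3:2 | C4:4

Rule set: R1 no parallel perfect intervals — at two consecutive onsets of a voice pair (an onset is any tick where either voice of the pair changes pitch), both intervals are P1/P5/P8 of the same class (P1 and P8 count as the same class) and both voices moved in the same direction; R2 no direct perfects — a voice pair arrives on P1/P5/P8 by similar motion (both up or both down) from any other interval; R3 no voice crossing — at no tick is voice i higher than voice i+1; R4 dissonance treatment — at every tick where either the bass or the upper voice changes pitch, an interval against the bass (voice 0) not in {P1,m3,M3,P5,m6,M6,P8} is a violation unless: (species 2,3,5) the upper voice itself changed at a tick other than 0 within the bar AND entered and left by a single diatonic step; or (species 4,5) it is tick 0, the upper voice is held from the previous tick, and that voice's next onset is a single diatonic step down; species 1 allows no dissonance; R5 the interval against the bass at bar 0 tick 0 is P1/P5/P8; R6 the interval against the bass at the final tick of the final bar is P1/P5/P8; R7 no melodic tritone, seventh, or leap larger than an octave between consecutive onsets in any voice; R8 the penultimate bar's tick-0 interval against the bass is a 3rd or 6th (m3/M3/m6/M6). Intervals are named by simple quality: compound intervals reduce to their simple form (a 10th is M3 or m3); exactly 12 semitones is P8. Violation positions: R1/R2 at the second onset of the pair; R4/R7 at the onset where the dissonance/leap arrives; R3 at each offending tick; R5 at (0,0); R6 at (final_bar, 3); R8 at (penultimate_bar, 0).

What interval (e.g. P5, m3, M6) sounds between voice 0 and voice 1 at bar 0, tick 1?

voice 0=C3 voice 1=C4 -> P8

P8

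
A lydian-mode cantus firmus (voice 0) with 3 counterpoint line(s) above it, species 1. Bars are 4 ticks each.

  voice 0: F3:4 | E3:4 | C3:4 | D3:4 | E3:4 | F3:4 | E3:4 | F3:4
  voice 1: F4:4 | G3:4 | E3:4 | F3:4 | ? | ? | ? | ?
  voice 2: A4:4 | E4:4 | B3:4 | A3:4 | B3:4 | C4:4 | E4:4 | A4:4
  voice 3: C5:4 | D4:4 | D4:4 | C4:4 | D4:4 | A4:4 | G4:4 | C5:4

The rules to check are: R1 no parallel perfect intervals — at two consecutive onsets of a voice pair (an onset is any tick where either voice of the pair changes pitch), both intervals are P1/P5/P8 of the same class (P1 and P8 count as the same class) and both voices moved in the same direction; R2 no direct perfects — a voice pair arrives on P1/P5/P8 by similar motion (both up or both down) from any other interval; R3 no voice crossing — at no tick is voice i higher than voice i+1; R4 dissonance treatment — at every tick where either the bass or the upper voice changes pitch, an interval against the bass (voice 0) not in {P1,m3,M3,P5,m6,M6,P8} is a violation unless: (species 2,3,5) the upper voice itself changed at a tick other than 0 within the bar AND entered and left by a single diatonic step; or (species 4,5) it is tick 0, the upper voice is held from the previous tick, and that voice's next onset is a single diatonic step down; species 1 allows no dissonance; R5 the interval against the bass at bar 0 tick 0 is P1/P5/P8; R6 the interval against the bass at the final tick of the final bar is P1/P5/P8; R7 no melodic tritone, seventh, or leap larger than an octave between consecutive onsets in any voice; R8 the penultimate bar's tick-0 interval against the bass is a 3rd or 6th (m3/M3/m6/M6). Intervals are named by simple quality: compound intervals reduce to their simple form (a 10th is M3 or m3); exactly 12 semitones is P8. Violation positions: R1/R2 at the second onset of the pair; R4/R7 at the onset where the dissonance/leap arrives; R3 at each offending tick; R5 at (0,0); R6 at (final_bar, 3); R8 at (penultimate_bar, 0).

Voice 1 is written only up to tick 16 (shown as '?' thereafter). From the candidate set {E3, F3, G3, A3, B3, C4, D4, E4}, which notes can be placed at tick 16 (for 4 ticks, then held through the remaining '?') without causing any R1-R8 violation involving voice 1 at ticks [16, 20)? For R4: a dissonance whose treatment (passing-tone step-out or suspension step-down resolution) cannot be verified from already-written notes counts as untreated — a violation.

{E3}

E3: legal
F3: violates R4
G3: violates R1
A3: violates R4
B3: violates R2,R7
C4: violates R3
D4: violates R2,R3,R4
E4: violates R2,R3,R7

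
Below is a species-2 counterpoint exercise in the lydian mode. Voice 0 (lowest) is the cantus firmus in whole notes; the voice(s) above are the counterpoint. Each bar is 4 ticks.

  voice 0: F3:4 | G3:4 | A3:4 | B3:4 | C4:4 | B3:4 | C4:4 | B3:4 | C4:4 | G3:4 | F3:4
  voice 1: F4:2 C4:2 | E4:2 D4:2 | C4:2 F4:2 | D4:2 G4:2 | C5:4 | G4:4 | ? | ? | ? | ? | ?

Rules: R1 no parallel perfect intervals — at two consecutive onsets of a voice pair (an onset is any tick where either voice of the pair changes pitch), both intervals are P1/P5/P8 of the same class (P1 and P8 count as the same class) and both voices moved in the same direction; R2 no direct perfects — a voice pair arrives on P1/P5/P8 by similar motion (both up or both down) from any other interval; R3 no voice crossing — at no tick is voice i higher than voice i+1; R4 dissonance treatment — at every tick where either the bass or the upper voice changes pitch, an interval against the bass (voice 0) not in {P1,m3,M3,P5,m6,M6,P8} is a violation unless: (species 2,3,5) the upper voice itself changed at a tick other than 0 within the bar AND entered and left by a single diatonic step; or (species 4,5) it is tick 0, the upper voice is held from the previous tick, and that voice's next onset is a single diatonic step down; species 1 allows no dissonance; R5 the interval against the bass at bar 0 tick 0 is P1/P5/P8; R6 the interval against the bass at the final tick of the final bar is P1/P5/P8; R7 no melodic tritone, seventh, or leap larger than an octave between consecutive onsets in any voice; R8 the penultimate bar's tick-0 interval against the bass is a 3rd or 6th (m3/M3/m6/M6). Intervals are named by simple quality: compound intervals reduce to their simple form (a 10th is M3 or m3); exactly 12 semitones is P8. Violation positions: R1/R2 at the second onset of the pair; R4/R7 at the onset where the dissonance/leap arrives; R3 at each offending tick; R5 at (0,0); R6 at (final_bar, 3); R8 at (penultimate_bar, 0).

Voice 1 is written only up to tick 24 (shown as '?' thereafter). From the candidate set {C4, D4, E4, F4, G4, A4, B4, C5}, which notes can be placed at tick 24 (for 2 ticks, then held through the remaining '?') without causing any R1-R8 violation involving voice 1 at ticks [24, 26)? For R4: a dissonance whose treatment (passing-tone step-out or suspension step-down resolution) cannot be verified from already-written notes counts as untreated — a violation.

{A4, C4, E4, G4}

C4: legal
D4: violates R4
E4: legal
F4: violates R4
G4: legal
A4: legal
B4: violates R4
C5: violates R2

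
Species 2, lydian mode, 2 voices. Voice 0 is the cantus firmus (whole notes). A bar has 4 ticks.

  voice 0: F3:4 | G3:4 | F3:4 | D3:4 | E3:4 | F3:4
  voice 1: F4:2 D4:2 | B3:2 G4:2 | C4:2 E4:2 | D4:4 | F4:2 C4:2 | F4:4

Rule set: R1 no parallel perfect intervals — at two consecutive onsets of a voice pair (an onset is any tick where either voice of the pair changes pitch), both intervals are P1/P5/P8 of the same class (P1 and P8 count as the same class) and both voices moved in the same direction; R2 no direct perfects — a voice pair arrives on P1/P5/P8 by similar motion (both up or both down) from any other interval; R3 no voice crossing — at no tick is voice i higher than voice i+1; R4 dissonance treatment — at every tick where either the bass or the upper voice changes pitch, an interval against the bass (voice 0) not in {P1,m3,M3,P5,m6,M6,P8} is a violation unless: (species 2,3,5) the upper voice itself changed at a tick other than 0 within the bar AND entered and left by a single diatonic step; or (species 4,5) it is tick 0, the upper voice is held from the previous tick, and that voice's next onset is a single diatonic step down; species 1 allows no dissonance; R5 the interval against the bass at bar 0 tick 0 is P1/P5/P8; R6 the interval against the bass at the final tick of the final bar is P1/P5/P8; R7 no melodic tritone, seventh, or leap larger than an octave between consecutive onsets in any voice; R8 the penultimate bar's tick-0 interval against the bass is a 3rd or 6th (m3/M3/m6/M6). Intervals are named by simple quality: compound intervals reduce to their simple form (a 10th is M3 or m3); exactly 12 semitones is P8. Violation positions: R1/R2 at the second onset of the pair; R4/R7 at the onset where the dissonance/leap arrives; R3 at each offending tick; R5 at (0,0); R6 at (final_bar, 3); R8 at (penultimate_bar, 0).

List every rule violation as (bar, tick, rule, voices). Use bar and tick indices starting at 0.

(2, 0, R2, (0, 1))
(2, 2, R4, (0, 1))
(3, 0, R2, (0, 1))
(4, 0, R4, (0, 1))
(4, 0, R8, (0, 1))
(5, 0, R2, (0, 1))

bar 0: v0=F3 v1=F4 downbeat P8
bar 1: v0=G3 v1=B3 downbeat M3
bar 2: v0=F3 v1=C4 downbeat P5
bar 3: v0=D3 v1=D4 downbeat P8
bar 4: v0=E3 v1=F4 downbeat m2
bar 5: v0=F3 v1=F4 downbeat P8
  -> R2 @ bar 2 tick 0 v(0, 1): G3/G4 P8 -> F3/C4 P5 similar
  -> R4 @ bar 2 tick 2 v(0, 1): F3/E4 M7 untreated
  -> R2 @ bar 3 tick 0 v(0, 1): F3/E4 M7 -> D3/D4 P8 similar
  -> R4 @ bar 4 tick 0 v(0, 1): E3/F4 m2 untreated
  -> R8 @ bar 4 tick 0 v(0, 1): penult m2 not 3rd/6th
  -> R2 @ bar 5 tick 0 v(0, 1): E3/C4 m6 -> F3/F4 P8 similar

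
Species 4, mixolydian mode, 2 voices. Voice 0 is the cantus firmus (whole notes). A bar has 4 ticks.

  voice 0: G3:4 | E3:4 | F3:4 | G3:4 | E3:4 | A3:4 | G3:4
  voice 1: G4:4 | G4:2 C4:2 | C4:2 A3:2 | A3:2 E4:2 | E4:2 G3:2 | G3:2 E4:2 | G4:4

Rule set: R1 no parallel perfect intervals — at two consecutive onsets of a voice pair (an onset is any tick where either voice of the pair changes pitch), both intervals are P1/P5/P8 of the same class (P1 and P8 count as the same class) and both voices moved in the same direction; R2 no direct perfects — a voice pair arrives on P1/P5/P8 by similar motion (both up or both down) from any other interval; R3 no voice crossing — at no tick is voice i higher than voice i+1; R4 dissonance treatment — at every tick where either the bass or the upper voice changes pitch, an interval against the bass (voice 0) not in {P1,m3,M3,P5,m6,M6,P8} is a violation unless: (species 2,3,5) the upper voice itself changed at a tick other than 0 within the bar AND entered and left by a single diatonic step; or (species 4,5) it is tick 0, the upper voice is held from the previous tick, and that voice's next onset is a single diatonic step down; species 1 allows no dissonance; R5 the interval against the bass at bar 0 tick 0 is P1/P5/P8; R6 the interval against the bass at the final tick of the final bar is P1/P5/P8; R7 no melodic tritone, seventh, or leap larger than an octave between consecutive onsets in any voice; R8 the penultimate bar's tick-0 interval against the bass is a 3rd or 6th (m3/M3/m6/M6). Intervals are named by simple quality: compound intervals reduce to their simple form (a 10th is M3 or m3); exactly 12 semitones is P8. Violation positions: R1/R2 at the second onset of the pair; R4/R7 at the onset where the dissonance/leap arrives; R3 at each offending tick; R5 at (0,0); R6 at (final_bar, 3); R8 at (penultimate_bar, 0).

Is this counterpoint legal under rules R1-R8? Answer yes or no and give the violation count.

No (5 violations)

bar 0: v0=G3 v1=G4 (P8)
bar 1: v0=E3 v1=G4 (m3)
bar 2: v0=F3 v1=C4 (P5)
bar 3: v0=G3 v1=A3 (M2)
bar 4: v0=E3 v1=E4 (P8)
bar 5: v0=A3 v1=G3 (M2)
bar 6: v0=G3 v1=G4 (P8)
  R4 @ bar3.0: G3/A3 M2 untreated
  R3 @ bar5.0: A3 above G3
  R4 @ bar5.0: A3/G3 M2 untreated
  R8 @ bar5.0: penult M2 not 3rd/6th
  R3 @ bar5.1: A3 above G3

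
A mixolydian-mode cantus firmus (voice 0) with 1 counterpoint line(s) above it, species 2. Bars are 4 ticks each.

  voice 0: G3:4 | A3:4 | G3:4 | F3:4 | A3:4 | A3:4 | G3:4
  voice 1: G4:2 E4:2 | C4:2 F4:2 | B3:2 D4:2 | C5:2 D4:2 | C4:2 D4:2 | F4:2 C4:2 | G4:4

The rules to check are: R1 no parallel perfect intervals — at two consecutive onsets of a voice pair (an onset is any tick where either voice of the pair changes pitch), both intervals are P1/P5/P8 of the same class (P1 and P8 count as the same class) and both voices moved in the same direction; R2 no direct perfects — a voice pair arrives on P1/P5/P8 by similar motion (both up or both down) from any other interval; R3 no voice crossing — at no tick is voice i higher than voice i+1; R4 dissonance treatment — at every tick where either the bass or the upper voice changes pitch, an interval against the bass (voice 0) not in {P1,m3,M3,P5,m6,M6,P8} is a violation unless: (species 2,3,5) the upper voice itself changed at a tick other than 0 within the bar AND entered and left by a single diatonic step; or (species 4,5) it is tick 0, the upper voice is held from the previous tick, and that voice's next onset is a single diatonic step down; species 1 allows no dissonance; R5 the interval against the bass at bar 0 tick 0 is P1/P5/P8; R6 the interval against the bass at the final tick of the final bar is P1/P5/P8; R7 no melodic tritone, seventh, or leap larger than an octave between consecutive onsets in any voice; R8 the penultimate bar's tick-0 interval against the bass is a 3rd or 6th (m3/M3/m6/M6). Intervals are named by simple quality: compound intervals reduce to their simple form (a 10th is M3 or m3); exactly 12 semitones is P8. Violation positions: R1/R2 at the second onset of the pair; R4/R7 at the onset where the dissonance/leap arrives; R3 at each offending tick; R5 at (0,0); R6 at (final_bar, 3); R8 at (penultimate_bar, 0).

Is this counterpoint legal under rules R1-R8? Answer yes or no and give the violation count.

bar 0: v0=G3 v1=G4 (P8)
bar 1: v0=A3 v1=C4 (m3)
bar 2: v0=G3 v1=B3 (M3)
bar 3: v0=F3 v1=C5 (P5)
bar 4: v0=A3 v1=C4 (m3)
bar 5: v0=A3 v1=F4 (m6)
bar 6: v0=G3 v1=G4 (P8)
  R7 @ bar2.0: F4->B3 leap 6st
  R7 @ bar3.0: D4->C5 leap 10st
  R7 @ bar3.2: C5->D4 leap 10st
  R4 @ bar4.2: A3/D4 P4 untreated

No (4 violations)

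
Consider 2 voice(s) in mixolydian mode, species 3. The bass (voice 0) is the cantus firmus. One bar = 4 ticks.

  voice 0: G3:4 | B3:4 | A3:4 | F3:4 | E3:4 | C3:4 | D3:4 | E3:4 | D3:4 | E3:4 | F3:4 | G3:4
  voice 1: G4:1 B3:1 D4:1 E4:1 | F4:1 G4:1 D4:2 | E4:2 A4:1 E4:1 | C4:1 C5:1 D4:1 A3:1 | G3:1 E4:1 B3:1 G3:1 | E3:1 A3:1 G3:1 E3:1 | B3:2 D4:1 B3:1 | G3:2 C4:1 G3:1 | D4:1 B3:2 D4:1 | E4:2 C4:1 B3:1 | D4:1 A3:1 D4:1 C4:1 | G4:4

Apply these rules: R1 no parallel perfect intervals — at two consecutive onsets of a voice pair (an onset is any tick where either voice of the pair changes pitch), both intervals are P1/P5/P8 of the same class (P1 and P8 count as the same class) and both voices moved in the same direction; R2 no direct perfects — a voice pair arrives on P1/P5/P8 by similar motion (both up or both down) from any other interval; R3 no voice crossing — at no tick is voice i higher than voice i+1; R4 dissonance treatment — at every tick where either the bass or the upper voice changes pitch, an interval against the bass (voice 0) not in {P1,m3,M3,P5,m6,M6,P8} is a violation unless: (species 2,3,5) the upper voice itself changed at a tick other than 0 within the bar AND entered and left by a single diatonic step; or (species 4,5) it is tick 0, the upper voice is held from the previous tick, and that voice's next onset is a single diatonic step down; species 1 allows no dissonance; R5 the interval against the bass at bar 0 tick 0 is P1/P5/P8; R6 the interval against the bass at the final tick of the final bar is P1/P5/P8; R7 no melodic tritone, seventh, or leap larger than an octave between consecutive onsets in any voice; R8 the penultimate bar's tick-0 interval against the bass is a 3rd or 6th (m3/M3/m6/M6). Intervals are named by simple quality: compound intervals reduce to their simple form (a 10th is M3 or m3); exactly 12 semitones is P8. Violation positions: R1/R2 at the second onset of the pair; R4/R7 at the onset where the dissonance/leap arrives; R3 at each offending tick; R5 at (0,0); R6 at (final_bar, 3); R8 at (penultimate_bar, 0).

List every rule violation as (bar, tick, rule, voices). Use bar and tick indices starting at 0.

(1, 0, R4, (0, 1))
(3, 0, R1, (0, 1))
(3, 2, R7, (1,))
(9, 0, R1, (0, 1))
(11, 0, R2, (0, 1))

bar 0: v0=G3 v1=G4 downbeat P8
bar 1: v0=B3 v1=F4 downbeat TT
bar 2: v0=A3 v1=E4 downbeat P5
bar 3: v0=F3 v1=C4 downbeat P5
bar 4: v0=E3 v1=G3 downbeat m3
bar 5: v0=C3 v1=E3 downbeat M3
bar 6: v0=D3 v1=B3 downbeat M6
bar 7: v0=E3 v1=G3 downbeat m3
bar 8: v0=D3 v1=D4 downbeat P8
bar 9: v0=E3 v1=E4 downbeat P8
bar 10: v0=F3 v1=D4 downbeat M6
bar 11: v0=G3 v1=G4 downbeat P8
  -> R4 @ bar 1 tick 0 v(0, 1): B3/F4 TT untreated
  -> R1 @ bar 3 tick 0 v(0, 1): A3/E4 P5 -> F3/C4 P5 similar
  -> R7 @ bar 3 tick 2 v(1,): C5->D4 leap 10st
  -> R1 @ bar 9 tick 0 v(0, 1): D3/D4 P8 -> E3/E4 P8 similar
  -> R2 @ bar 11 tick 0 v(0, 1): F3/C4 P5 -> G3/G4 P8 similar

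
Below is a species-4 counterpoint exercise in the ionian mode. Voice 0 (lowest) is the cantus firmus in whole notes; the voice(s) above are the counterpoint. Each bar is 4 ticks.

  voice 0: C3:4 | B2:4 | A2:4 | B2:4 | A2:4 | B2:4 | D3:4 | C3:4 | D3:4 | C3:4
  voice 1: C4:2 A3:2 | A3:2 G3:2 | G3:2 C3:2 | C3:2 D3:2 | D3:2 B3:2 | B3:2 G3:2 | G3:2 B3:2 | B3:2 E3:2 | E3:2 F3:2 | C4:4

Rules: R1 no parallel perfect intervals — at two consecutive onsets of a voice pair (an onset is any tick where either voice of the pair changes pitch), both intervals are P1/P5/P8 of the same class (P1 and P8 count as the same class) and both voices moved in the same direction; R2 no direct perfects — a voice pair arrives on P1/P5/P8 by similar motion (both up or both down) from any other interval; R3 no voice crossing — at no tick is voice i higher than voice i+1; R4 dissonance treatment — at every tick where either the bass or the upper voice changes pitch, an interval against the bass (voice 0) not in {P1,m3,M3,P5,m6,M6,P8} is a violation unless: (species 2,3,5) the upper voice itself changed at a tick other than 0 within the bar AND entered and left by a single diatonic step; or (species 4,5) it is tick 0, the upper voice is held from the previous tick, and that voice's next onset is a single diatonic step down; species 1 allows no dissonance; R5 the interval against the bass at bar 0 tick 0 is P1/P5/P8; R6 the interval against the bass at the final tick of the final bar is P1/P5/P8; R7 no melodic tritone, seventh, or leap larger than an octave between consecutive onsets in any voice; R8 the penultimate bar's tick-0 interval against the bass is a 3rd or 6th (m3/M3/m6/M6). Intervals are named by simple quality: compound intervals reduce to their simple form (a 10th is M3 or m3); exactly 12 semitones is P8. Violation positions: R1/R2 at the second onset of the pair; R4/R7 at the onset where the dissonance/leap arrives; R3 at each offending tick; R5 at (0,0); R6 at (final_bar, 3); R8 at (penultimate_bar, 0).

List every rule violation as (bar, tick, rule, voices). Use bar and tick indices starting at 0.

(2, 0, R4, (0, 1))
(3, 0, R4, (0, 1))
(4, 0, R4, (0, 1))
(4, 2, R4, (0, 1))
(6, 0, R4, (0, 1))
(7, 0, R4, (0, 1))
(8, 0, R4, (0, 1))
(8, 0, R8, (0, 1))

bar 0: v0=C3 v1=C4 downbeat P8
bar 1: v0=B2 v1=A3 downbeat m7
bar 2: v0=A2 v1=G3 downbeat m7
bar 3: v0=B2 v1=C3 downbeat m2
bar 4: v0=A2 v1=D3 downbeat P4
bar 5: v0=B2 v1=B3 downbeat P8
bar 6: v0=D3 v1=G3 downbeat P4
bar 7: v0=C3 v1=B3 downbeat M7
bar 8: v0=D3 v1=E3 downbeat M2
bar 9: v0=C3 v1=C4 downbeat P8
  -> R4 @ bar 2 tick 0 v(0, 1): A2/G3 m7 untreated
  -> R4 @ bar 3 tick 0 v(0, 1): B2/C3 m2 untreated
  -> R4 @ bar 4 tick 0 v(0, 1): A2/D3 P4 untreated
  -> R4 @ bar 4 tick 2 v(0, 1): A2/B3 M2 untreated
  -> R4 @ bar 6 tick 0 v(0, 1): D3/G3 P4 untreated
  -> R4 @ bar 7 tick 0 v(0, 1): C3/B3 M7 untreated
  -> R4 @ bar 8 tick 0 v(0, 1): D3/E3 M2 untreated
  -> R8 @ bar 8 tick 0 v(0, 1): penult M2 not 3rd/6th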